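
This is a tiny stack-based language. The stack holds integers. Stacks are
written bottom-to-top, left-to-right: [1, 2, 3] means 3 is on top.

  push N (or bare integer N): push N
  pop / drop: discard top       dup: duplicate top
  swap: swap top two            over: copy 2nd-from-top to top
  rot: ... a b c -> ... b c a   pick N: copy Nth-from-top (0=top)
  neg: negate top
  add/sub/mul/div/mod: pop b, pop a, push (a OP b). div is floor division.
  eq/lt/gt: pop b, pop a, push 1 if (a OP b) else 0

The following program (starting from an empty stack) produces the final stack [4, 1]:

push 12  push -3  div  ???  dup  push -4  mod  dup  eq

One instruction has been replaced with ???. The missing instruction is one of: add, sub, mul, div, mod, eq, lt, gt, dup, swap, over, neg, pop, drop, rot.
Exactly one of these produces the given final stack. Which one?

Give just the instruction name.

Stack before ???: [-4]
Stack after ???:  [4]
The instruction that transforms [-4] -> [4] is: neg

Answer: neg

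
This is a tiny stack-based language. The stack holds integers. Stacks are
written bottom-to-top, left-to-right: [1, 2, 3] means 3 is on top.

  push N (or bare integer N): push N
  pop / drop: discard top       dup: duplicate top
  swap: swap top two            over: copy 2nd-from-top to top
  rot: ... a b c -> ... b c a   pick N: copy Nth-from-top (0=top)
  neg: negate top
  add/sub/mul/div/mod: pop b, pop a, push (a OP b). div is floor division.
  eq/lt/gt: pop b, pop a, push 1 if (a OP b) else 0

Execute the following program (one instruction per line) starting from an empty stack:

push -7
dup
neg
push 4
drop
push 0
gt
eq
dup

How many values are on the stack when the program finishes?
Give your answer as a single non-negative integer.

Answer: 2

Derivation:
After 'push -7': stack = [-7] (depth 1)
After 'dup': stack = [-7, -7] (depth 2)
After 'neg': stack = [-7, 7] (depth 2)
After 'push 4': stack = [-7, 7, 4] (depth 3)
After 'drop': stack = [-7, 7] (depth 2)
After 'push 0': stack = [-7, 7, 0] (depth 3)
After 'gt': stack = [-7, 1] (depth 2)
After 'eq': stack = [0] (depth 1)
After 'dup': stack = [0, 0] (depth 2)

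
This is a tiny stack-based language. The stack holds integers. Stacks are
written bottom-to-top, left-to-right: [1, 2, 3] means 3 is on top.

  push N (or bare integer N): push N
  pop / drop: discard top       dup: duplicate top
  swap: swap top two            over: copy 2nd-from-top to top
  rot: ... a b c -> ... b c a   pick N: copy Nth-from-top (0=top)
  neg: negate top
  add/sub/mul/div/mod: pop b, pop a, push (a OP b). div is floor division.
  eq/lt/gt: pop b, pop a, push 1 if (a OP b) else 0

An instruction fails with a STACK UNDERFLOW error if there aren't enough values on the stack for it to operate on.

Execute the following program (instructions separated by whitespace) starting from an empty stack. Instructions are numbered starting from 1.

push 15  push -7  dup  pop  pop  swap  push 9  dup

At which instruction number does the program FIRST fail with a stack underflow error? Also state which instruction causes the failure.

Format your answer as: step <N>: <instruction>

Answer: step 6: swap

Derivation:
Step 1 ('push 15'): stack = [15], depth = 1
Step 2 ('push -7'): stack = [15, -7], depth = 2
Step 3 ('dup'): stack = [15, -7, -7], depth = 3
Step 4 ('pop'): stack = [15, -7], depth = 2
Step 5 ('pop'): stack = [15], depth = 1
Step 6 ('swap'): needs 2 value(s) but depth is 1 — STACK UNDERFLOW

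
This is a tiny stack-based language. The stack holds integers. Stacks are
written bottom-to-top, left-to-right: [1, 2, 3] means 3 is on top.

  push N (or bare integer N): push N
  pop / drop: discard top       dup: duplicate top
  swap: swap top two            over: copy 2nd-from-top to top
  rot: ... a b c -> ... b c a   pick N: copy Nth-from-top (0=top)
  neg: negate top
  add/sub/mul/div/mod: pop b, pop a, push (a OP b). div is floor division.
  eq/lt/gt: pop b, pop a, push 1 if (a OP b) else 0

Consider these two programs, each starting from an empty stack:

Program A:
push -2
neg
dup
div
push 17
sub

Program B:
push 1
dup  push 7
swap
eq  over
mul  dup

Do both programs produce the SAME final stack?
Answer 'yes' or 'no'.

Answer: no

Derivation:
Program A trace:
  After 'push -2': [-2]
  After 'neg': [2]
  After 'dup': [2, 2]
  After 'div': [1]
  After 'push 17': [1, 17]
  After 'sub': [-16]
Program A final stack: [-16]

Program B trace:
  After 'push 1': [1]
  After 'dup': [1, 1]
  After 'push 7': [1, 1, 7]
  After 'swap': [1, 7, 1]
  After 'eq': [1, 0]
  After 'over': [1, 0, 1]
  After 'mul': [1, 0]
  After 'dup': [1, 0, 0]
Program B final stack: [1, 0, 0]
Same: no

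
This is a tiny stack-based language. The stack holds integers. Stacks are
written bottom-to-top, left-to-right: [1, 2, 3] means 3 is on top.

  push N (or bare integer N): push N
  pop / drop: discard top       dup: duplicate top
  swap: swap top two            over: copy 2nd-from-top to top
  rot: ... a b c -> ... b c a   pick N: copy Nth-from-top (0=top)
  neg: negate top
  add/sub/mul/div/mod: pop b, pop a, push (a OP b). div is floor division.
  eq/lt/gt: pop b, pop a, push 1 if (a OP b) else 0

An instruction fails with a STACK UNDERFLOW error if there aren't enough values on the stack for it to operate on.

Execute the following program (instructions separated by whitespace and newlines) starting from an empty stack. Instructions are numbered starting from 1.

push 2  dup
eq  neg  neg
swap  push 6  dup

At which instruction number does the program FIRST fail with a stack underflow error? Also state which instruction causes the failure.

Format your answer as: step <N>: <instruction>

Step 1 ('push 2'): stack = [2], depth = 1
Step 2 ('dup'): stack = [2, 2], depth = 2
Step 3 ('eq'): stack = [1], depth = 1
Step 4 ('neg'): stack = [-1], depth = 1
Step 5 ('neg'): stack = [1], depth = 1
Step 6 ('swap'): needs 2 value(s) but depth is 1 — STACK UNDERFLOW

Answer: step 6: swap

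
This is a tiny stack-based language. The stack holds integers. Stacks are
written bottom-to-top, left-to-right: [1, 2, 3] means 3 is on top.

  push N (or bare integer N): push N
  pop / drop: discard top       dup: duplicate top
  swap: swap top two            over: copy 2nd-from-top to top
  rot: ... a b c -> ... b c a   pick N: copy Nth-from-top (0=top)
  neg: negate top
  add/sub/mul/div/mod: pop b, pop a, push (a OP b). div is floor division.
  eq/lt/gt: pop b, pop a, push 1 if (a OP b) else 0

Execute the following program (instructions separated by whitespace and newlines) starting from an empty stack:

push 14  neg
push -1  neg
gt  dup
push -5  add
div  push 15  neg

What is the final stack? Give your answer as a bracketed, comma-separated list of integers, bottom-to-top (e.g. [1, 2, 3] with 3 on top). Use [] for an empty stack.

Answer: [0, -15]

Derivation:
After 'push 14': [14]
After 'neg': [-14]
After 'push -1': [-14, -1]
After 'neg': [-14, 1]
After 'gt': [0]
After 'dup': [0, 0]
After 'push -5': [0, 0, -5]
After 'add': [0, -5]
After 'div': [0]
After 'push 15': [0, 15]
After 'neg': [0, -15]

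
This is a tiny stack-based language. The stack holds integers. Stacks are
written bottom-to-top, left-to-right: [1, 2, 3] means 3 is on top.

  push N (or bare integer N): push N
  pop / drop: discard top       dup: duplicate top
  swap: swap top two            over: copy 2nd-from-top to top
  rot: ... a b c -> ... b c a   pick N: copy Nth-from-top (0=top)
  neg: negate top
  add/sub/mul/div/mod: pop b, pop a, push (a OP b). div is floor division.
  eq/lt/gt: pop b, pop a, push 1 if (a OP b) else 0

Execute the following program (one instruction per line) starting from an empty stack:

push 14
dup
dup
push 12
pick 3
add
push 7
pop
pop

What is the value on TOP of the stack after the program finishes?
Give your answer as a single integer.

Answer: 14

Derivation:
After 'push 14': [14]
After 'dup': [14, 14]
After 'dup': [14, 14, 14]
After 'push 12': [14, 14, 14, 12]
After 'pick 3': [14, 14, 14, 12, 14]
After 'add': [14, 14, 14, 26]
After 'push 7': [14, 14, 14, 26, 7]
After 'pop': [14, 14, 14, 26]
After 'pop': [14, 14, 14]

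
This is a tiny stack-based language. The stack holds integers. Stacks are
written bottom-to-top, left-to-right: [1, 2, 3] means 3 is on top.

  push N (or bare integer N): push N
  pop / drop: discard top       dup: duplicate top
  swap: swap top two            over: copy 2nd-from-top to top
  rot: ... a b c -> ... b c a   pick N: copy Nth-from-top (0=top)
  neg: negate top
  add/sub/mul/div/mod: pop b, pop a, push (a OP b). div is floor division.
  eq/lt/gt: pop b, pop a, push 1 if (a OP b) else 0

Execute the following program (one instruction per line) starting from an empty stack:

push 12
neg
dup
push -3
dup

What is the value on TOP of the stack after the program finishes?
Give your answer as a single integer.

After 'push 12': [12]
After 'neg': [-12]
After 'dup': [-12, -12]
After 'push -3': [-12, -12, -3]
After 'dup': [-12, -12, -3, -3]

Answer: -3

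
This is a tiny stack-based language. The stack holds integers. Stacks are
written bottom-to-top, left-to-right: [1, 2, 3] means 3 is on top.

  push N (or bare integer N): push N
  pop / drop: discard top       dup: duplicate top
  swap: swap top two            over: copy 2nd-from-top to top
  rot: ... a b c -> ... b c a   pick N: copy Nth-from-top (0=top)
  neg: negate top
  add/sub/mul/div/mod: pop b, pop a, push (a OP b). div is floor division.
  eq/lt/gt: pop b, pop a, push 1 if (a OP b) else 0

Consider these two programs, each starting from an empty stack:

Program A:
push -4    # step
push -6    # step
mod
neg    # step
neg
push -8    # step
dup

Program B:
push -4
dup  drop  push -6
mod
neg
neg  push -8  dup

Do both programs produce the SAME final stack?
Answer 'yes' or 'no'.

Answer: yes

Derivation:
Program A trace:
  After 'push -4': [-4]
  After 'push -6': [-4, -6]
  After 'mod': [-4]
  After 'neg': [4]
  After 'neg': [-4]
  After 'push -8': [-4, -8]
  After 'dup': [-4, -8, -8]
Program A final stack: [-4, -8, -8]

Program B trace:
  After 'push -4': [-4]
  After 'dup': [-4, -4]
  After 'drop': [-4]
  After 'push -6': [-4, -6]
  After 'mod': [-4]
  After 'neg': [4]
  After 'neg': [-4]
  After 'push -8': [-4, -8]
  After 'dup': [-4, -8, -8]
Program B final stack: [-4, -8, -8]
Same: yes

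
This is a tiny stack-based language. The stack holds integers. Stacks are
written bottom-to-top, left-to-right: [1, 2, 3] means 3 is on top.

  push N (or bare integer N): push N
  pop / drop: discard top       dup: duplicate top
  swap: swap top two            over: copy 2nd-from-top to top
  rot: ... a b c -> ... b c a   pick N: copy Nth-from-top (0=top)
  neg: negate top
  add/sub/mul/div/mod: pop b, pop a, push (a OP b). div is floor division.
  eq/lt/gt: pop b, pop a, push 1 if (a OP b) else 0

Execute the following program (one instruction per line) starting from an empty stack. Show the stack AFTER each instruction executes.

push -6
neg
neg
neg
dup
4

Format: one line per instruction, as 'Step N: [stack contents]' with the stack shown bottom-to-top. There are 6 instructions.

Step 1: [-6]
Step 2: [6]
Step 3: [-6]
Step 4: [6]
Step 5: [6, 6]
Step 6: [6, 6, 4]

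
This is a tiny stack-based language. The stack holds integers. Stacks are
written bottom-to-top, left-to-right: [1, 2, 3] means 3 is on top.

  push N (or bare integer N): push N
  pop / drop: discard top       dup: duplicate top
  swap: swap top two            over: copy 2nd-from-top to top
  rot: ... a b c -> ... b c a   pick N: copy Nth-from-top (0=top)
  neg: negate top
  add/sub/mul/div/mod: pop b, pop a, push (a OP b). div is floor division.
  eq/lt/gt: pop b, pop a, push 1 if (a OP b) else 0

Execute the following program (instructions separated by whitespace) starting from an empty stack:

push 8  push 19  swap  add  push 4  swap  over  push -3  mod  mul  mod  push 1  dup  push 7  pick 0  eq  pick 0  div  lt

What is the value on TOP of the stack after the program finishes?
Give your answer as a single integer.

After 'push 8': [8]
After 'push 19': [8, 19]
After 'swap': [19, 8]
After 'add': [27]
After 'push 4': [27, 4]
After 'swap': [4, 27]
After 'over': [4, 27, 4]
After 'push -3': [4, 27, 4, -3]
After 'mod': [4, 27, -2]
After 'mul': [4, -54]
After 'mod': [-50]
After 'push 1': [-50, 1]
After 'dup': [-50, 1, 1]
After 'push 7': [-50, 1, 1, 7]
After 'pick 0': [-50, 1, 1, 7, 7]
After 'eq': [-50, 1, 1, 1]
After 'pick 0': [-50, 1, 1, 1, 1]
After 'div': [-50, 1, 1, 1]
After 'lt': [-50, 1, 0]

Answer: 0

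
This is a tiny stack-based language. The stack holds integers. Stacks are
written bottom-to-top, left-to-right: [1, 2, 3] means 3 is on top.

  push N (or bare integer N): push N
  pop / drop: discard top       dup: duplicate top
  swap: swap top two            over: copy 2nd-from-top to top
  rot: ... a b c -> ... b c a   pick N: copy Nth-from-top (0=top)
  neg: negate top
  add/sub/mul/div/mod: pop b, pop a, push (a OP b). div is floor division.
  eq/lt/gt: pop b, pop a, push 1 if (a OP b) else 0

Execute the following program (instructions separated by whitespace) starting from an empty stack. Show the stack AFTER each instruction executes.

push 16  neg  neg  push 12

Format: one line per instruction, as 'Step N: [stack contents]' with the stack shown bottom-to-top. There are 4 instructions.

Step 1: [16]
Step 2: [-16]
Step 3: [16]
Step 4: [16, 12]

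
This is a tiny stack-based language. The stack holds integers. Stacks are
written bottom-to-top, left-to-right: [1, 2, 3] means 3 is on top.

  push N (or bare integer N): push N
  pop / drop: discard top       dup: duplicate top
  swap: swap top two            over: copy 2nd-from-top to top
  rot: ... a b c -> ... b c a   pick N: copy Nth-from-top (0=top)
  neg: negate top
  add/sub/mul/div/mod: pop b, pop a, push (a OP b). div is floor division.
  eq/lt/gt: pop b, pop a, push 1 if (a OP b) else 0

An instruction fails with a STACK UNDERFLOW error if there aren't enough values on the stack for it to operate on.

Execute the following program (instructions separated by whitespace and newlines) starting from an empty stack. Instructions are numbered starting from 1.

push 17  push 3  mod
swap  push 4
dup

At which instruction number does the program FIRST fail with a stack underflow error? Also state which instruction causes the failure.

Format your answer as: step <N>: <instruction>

Step 1 ('push 17'): stack = [17], depth = 1
Step 2 ('push 3'): stack = [17, 3], depth = 2
Step 3 ('mod'): stack = [2], depth = 1
Step 4 ('swap'): needs 2 value(s) but depth is 1 — STACK UNDERFLOW

Answer: step 4: swap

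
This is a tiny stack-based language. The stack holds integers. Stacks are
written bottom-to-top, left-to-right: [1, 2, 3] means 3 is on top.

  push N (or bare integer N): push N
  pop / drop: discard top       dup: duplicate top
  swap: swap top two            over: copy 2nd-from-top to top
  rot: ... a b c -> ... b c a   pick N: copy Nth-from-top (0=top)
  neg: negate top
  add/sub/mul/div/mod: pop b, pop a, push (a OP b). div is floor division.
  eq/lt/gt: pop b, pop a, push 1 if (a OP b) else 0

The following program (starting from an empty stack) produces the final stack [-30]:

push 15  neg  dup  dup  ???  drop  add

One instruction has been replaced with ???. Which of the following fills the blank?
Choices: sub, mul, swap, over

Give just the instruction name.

Stack before ???: [-15, -15, -15]
Stack after ???:  [-15, -15, -15]
Checking each choice:
  sub: stack underflow (need 2, have 1)
  mul: stack underflow (need 2, have 1)
  swap: MATCH
  over: produces [-15, -30]


Answer: swap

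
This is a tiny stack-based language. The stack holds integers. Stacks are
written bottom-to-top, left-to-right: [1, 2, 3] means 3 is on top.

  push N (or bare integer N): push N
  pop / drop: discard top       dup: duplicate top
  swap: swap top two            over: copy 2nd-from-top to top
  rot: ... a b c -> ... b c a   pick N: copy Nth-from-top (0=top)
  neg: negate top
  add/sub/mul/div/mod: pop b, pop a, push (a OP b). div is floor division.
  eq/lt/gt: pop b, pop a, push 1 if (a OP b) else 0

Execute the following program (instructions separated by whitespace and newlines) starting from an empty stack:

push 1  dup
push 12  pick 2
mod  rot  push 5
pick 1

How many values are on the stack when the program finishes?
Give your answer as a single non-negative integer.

Answer: 5

Derivation:
After 'push 1': stack = [1] (depth 1)
After 'dup': stack = [1, 1] (depth 2)
After 'push 12': stack = [1, 1, 12] (depth 3)
After 'pick 2': stack = [1, 1, 12, 1] (depth 4)
After 'mod': stack = [1, 1, 0] (depth 3)
After 'rot': stack = [1, 0, 1] (depth 3)
After 'push 5': stack = [1, 0, 1, 5] (depth 4)
After 'pick 1': stack = [1, 0, 1, 5, 1] (depth 5)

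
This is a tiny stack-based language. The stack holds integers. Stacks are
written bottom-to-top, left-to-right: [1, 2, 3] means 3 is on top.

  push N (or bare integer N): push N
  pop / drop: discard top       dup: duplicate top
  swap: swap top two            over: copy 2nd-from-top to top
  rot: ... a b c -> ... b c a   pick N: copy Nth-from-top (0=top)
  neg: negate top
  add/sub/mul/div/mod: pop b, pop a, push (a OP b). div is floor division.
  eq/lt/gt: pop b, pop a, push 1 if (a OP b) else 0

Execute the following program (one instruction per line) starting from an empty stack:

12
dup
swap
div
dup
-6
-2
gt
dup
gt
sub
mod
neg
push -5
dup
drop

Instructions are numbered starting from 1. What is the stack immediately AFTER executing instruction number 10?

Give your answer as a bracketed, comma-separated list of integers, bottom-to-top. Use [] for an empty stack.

Answer: [1, 1, 0]

Derivation:
Step 1 ('12'): [12]
Step 2 ('dup'): [12, 12]
Step 3 ('swap'): [12, 12]
Step 4 ('div'): [1]
Step 5 ('dup'): [1, 1]
Step 6 ('-6'): [1, 1, -6]
Step 7 ('-2'): [1, 1, -6, -2]
Step 8 ('gt'): [1, 1, 0]
Step 9 ('dup'): [1, 1, 0, 0]
Step 10 ('gt'): [1, 1, 0]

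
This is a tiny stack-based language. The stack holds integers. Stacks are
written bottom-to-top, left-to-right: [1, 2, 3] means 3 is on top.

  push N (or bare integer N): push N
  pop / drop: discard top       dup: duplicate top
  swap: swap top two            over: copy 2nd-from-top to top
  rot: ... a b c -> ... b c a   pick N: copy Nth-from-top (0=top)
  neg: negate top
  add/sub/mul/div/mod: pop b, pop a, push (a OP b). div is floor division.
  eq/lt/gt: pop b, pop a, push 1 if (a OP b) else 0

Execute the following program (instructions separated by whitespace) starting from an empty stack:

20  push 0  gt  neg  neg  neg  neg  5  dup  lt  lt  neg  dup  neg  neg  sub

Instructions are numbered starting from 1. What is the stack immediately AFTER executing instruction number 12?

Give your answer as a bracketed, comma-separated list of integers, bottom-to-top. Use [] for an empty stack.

Answer: [0]

Derivation:
Step 1 ('20'): [20]
Step 2 ('push 0'): [20, 0]
Step 3 ('gt'): [1]
Step 4 ('neg'): [-1]
Step 5 ('neg'): [1]
Step 6 ('neg'): [-1]
Step 7 ('neg'): [1]
Step 8 ('5'): [1, 5]
Step 9 ('dup'): [1, 5, 5]
Step 10 ('lt'): [1, 0]
Step 11 ('lt'): [0]
Step 12 ('neg'): [0]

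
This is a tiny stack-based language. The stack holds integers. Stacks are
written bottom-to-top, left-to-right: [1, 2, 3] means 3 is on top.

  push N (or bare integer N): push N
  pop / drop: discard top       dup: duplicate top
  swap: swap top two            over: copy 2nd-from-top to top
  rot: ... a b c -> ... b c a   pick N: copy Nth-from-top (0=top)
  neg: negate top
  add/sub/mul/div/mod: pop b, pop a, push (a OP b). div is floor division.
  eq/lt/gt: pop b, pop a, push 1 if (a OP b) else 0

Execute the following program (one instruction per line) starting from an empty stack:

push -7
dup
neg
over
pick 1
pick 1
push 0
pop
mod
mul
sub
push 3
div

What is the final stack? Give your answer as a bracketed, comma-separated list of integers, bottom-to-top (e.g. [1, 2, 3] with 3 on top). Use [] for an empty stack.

Answer: [-7, 2]

Derivation:
After 'push -7': [-7]
After 'dup': [-7, -7]
After 'neg': [-7, 7]
After 'over': [-7, 7, -7]
After 'pick 1': [-7, 7, -7, 7]
After 'pick 1': [-7, 7, -7, 7, -7]
After 'push 0': [-7, 7, -7, 7, -7, 0]
After 'pop': [-7, 7, -7, 7, -7]
After 'mod': [-7, 7, -7, 0]
After 'mul': [-7, 7, 0]
After 'sub': [-7, 7]
After 'push 3': [-7, 7, 3]
After 'div': [-7, 2]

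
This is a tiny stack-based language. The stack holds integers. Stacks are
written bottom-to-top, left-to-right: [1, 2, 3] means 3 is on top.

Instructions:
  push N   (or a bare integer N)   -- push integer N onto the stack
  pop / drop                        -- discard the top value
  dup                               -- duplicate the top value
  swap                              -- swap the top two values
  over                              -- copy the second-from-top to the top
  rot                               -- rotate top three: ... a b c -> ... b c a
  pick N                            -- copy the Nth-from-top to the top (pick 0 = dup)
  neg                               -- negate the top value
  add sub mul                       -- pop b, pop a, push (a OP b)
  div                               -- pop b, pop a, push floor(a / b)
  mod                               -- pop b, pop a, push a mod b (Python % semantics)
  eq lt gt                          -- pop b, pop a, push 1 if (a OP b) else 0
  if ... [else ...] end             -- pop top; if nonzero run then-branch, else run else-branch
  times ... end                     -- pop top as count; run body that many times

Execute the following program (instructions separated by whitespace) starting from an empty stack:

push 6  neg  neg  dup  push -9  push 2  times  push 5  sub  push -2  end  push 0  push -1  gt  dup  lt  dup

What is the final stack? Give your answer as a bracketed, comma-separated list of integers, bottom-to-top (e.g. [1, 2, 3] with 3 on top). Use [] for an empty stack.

After 'push 6': [6]
After 'neg': [-6]
After 'neg': [6]
After 'dup': [6, 6]
After 'push -9': [6, 6, -9]
After 'push 2': [6, 6, -9, 2]
After 'times': [6, 6, -9]
After 'push 5': [6, 6, -9, 5]
After 'sub': [6, 6, -14]
After 'push -2': [6, 6, -14, -2]
After 'push 5': [6, 6, -14, -2, 5]
After 'sub': [6, 6, -14, -7]
After 'push -2': [6, 6, -14, -7, -2]
After 'push 0': [6, 6, -14, -7, -2, 0]
After 'push -1': [6, 6, -14, -7, -2, 0, -1]
After 'gt': [6, 6, -14, -7, -2, 1]
After 'dup': [6, 6, -14, -7, -2, 1, 1]
After 'lt': [6, 6, -14, -7, -2, 0]
After 'dup': [6, 6, -14, -7, -2, 0, 0]

Answer: [6, 6, -14, -7, -2, 0, 0]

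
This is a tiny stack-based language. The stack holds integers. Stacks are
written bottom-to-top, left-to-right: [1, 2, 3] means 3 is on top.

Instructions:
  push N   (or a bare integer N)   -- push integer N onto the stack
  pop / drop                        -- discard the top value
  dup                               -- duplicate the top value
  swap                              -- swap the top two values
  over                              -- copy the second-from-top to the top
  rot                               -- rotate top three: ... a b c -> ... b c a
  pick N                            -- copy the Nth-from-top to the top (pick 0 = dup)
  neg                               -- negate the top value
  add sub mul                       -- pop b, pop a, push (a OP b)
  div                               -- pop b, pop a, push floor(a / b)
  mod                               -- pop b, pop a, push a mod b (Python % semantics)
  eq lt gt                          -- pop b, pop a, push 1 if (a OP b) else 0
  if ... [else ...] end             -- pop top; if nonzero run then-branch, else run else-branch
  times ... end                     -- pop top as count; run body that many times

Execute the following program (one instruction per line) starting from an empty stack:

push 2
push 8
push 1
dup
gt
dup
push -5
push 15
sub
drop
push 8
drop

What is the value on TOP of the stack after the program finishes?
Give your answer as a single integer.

After 'push 2': [2]
After 'push 8': [2, 8]
After 'push 1': [2, 8, 1]
After 'dup': [2, 8, 1, 1]
After 'gt': [2, 8, 0]
After 'dup': [2, 8, 0, 0]
After 'push -5': [2, 8, 0, 0, -5]
After 'push 15': [2, 8, 0, 0, -5, 15]
After 'sub': [2, 8, 0, 0, -20]
After 'drop': [2, 8, 0, 0]
After 'push 8': [2, 8, 0, 0, 8]
After 'drop': [2, 8, 0, 0]

Answer: 0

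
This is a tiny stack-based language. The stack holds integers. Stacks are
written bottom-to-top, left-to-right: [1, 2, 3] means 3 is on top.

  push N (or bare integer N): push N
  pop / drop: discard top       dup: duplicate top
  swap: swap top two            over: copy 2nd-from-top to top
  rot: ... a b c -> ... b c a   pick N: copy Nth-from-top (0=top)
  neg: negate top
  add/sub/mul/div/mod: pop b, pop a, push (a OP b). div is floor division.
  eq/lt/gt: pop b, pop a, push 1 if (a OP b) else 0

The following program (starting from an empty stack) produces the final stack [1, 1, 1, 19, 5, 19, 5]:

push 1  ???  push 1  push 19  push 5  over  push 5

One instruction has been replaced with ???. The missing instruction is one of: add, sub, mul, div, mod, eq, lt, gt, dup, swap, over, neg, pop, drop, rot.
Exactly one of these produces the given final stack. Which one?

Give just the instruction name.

Stack before ???: [1]
Stack after ???:  [1, 1]
The instruction that transforms [1] -> [1, 1] is: dup

Answer: dup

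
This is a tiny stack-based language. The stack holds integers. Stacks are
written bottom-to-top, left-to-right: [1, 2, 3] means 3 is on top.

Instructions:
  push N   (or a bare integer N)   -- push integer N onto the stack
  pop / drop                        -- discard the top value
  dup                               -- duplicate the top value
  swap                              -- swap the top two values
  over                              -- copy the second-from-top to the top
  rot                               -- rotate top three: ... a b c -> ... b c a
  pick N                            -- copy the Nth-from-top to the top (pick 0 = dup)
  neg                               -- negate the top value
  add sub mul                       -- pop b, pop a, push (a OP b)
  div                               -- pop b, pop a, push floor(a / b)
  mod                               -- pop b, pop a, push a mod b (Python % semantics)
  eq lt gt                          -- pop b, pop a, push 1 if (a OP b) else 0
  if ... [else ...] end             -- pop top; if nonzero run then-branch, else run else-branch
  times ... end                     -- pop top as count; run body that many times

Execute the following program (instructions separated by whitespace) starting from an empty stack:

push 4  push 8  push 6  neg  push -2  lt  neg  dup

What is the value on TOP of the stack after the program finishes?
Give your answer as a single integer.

Answer: -1

Derivation:
After 'push 4': [4]
After 'push 8': [4, 8]
After 'push 6': [4, 8, 6]
After 'neg': [4, 8, -6]
After 'push -2': [4, 8, -6, -2]
After 'lt': [4, 8, 1]
After 'neg': [4, 8, -1]
After 'dup': [4, 8, -1, -1]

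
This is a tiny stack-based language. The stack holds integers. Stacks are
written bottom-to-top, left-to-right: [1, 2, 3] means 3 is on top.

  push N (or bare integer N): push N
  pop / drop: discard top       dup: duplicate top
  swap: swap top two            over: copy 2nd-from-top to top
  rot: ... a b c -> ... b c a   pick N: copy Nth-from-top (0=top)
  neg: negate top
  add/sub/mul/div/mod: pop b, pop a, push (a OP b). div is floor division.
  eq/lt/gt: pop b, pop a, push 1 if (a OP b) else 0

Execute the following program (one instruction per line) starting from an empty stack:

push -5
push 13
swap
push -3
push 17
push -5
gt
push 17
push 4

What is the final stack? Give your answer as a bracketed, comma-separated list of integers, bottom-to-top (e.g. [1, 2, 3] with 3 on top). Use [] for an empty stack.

Answer: [13, -5, -3, 1, 17, 4]

Derivation:
After 'push -5': [-5]
After 'push 13': [-5, 13]
After 'swap': [13, -5]
After 'push -3': [13, -5, -3]
After 'push 17': [13, -5, -3, 17]
After 'push -5': [13, -5, -3, 17, -5]
After 'gt': [13, -5, -3, 1]
After 'push 17': [13, -5, -3, 1, 17]
After 'push 4': [13, -5, -3, 1, 17, 4]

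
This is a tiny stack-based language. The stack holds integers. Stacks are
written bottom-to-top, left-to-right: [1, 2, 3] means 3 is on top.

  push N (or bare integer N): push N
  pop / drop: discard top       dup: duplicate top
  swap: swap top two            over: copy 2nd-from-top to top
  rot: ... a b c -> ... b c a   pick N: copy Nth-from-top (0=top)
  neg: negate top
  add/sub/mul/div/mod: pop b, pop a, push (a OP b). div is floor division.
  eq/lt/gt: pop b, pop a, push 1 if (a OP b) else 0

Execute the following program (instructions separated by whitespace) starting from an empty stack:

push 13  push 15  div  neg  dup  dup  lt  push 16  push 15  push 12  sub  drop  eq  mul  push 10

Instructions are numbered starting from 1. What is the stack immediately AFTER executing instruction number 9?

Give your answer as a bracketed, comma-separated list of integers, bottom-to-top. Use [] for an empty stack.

Answer: [0, 0, 16, 15]

Derivation:
Step 1 ('push 13'): [13]
Step 2 ('push 15'): [13, 15]
Step 3 ('div'): [0]
Step 4 ('neg'): [0]
Step 5 ('dup'): [0, 0]
Step 6 ('dup'): [0, 0, 0]
Step 7 ('lt'): [0, 0]
Step 8 ('push 16'): [0, 0, 16]
Step 9 ('push 15'): [0, 0, 16, 15]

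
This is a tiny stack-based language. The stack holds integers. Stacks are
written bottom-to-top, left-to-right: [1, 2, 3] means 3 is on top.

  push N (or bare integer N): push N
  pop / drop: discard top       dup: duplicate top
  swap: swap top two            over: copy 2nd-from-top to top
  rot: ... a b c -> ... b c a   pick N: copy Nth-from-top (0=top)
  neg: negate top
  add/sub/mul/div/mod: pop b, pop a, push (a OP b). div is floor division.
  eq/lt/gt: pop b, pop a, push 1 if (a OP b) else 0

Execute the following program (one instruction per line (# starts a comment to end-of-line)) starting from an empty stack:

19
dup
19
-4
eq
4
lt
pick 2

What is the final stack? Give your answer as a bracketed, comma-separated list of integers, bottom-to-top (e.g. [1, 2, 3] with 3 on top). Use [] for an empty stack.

After 'push 19': [19]
After 'dup': [19, 19]
After 'push 19': [19, 19, 19]
After 'push -4': [19, 19, 19, -4]
After 'eq': [19, 19, 0]
After 'push 4': [19, 19, 0, 4]
After 'lt': [19, 19, 1]
After 'pick 2': [19, 19, 1, 19]

Answer: [19, 19, 1, 19]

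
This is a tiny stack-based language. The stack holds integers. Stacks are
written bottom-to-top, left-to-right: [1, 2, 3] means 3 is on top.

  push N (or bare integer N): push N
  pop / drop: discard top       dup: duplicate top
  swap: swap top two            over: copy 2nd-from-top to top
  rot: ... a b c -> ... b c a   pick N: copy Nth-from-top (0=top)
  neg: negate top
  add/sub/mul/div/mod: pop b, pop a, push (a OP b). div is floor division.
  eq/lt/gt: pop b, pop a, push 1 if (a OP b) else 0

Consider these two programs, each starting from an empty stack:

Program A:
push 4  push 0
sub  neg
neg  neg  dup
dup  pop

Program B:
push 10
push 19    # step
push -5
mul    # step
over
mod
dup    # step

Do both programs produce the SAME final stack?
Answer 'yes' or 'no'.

Answer: no

Derivation:
Program A trace:
  After 'push 4': [4]
  After 'push 0': [4, 0]
  After 'sub': [4]
  After 'neg': [-4]
  After 'neg': [4]
  After 'neg': [-4]
  After 'dup': [-4, -4]
  After 'dup': [-4, -4, -4]
  After 'pop': [-4, -4]
Program A final stack: [-4, -4]

Program B trace:
  After 'push 10': [10]
  After 'push 19': [10, 19]
  After 'push -5': [10, 19, -5]
  After 'mul': [10, -95]
  After 'over': [10, -95, 10]
  After 'mod': [10, 5]
  After 'dup': [10, 5, 5]
Program B final stack: [10, 5, 5]
Same: no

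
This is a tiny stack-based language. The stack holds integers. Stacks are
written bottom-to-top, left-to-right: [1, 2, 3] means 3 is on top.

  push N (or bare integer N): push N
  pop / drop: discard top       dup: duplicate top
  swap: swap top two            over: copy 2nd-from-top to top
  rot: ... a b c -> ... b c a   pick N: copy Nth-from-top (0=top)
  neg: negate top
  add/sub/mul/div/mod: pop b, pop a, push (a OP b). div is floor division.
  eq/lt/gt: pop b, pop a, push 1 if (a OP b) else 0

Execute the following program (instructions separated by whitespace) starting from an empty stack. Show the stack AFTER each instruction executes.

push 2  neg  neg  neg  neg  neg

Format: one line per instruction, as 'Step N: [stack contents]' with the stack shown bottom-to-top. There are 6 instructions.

Step 1: [2]
Step 2: [-2]
Step 3: [2]
Step 4: [-2]
Step 5: [2]
Step 6: [-2]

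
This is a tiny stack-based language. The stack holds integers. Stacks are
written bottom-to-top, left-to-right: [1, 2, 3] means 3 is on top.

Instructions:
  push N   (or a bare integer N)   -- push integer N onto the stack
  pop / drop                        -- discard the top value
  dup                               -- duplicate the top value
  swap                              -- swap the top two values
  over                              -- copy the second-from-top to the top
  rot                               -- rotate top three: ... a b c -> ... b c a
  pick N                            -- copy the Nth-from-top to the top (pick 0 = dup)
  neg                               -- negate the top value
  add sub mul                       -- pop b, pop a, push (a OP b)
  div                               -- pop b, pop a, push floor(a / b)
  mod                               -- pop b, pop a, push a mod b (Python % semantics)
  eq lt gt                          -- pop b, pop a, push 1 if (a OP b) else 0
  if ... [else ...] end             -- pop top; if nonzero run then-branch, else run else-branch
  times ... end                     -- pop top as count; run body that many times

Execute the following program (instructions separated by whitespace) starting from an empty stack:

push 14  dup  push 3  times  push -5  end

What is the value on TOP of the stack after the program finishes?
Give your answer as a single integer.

Answer: -5

Derivation:
After 'push 14': [14]
After 'dup': [14, 14]
After 'push 3': [14, 14, 3]
After 'times': [14, 14]
After 'push -5': [14, 14, -5]
After 'push -5': [14, 14, -5, -5]
After 'push -5': [14, 14, -5, -5, -5]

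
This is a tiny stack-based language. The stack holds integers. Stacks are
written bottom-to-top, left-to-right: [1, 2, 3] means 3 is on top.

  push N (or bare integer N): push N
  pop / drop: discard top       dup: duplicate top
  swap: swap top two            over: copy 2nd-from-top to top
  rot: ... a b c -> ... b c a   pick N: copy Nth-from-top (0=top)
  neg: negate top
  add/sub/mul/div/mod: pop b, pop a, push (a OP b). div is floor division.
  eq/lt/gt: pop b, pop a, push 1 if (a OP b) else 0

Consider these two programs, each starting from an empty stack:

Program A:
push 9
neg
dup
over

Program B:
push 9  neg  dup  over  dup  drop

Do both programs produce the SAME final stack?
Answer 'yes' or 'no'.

Answer: yes

Derivation:
Program A trace:
  After 'push 9': [9]
  After 'neg': [-9]
  After 'dup': [-9, -9]
  After 'over': [-9, -9, -9]
Program A final stack: [-9, -9, -9]

Program B trace:
  After 'push 9': [9]
  After 'neg': [-9]
  After 'dup': [-9, -9]
  After 'over': [-9, -9, -9]
  After 'dup': [-9, -9, -9, -9]
  After 'drop': [-9, -9, -9]
Program B final stack: [-9, -9, -9]
Same: yes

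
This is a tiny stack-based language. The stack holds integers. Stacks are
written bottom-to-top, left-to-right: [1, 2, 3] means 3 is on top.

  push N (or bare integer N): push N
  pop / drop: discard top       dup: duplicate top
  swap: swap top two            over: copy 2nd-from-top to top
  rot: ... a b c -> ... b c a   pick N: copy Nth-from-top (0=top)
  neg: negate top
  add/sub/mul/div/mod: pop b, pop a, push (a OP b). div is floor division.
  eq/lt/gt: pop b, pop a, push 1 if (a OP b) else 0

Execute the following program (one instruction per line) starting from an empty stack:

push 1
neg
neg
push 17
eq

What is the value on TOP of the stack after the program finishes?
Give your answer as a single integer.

Answer: 0

Derivation:
After 'push 1': [1]
After 'neg': [-1]
After 'neg': [1]
After 'push 17': [1, 17]
After 'eq': [0]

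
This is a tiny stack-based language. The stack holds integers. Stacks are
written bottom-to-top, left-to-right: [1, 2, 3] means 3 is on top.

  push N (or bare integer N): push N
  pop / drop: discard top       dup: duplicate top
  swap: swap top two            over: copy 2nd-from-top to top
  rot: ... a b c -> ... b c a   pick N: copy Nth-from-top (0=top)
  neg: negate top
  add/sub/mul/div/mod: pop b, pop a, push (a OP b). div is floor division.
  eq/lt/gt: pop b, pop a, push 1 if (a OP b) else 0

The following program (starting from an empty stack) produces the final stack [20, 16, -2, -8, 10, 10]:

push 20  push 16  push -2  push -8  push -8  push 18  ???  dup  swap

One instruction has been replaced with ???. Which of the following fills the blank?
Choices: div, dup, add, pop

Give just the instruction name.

Answer: add

Derivation:
Stack before ???: [20, 16, -2, -8, -8, 18]
Stack after ???:  [20, 16, -2, -8, 10]
Checking each choice:
  div: produces [20, 16, -2, -8, -1, -1]
  dup: produces [20, 16, -2, -8, -8, 18, 18, 18]
  add: MATCH
  pop: produces [20, 16, -2, -8, -8, -8]


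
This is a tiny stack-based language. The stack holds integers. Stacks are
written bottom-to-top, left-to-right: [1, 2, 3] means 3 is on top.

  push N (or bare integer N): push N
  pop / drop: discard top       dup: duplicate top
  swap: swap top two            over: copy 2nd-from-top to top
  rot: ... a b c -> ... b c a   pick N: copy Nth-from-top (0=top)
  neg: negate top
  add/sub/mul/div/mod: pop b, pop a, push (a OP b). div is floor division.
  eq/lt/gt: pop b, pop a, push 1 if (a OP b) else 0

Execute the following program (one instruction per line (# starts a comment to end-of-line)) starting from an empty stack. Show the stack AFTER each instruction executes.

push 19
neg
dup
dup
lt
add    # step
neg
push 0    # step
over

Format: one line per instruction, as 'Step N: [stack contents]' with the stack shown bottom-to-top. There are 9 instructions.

Step 1: [19]
Step 2: [-19]
Step 3: [-19, -19]
Step 4: [-19, -19, -19]
Step 5: [-19, 0]
Step 6: [-19]
Step 7: [19]
Step 8: [19, 0]
Step 9: [19, 0, 19]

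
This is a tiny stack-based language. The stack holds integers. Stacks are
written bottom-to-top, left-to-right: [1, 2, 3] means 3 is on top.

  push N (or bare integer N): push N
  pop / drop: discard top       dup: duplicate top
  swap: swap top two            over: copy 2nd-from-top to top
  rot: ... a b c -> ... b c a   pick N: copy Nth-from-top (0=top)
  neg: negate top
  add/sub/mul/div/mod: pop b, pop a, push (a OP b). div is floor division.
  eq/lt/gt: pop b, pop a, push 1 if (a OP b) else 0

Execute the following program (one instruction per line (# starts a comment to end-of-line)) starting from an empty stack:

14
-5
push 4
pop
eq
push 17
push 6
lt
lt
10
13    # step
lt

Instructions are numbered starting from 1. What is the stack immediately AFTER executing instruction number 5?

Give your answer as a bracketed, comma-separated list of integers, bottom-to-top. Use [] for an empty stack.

Step 1 ('14'): [14]
Step 2 ('-5'): [14, -5]
Step 3 ('push 4'): [14, -5, 4]
Step 4 ('pop'): [14, -5]
Step 5 ('eq'): [0]

Answer: [0]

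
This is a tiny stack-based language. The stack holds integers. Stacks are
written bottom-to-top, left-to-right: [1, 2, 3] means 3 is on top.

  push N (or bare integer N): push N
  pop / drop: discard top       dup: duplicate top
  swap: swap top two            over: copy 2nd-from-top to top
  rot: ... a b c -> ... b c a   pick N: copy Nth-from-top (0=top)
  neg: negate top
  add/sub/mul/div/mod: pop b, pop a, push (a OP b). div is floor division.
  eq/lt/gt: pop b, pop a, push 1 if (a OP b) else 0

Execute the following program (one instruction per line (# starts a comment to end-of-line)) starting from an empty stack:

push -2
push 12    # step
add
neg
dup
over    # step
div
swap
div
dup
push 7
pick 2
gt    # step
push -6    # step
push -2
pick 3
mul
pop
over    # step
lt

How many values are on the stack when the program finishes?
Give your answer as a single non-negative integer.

Answer: 4

Derivation:
After 'push -2': stack = [-2] (depth 1)
After 'push 12': stack = [-2, 12] (depth 2)
After 'add': stack = [10] (depth 1)
After 'neg': stack = [-10] (depth 1)
After 'dup': stack = [-10, -10] (depth 2)
After 'over': stack = [-10, -10, -10] (depth 3)
After 'div': stack = [-10, 1] (depth 2)
After 'swap': stack = [1, -10] (depth 2)
After 'div': stack = [-1] (depth 1)
After 'dup': stack = [-1, -1] (depth 2)
After 'push 7': stack = [-1, -1, 7] (depth 3)
After 'pick 2': stack = [-1, -1, 7, -1] (depth 4)
After 'gt': stack = [-1, -1, 1] (depth 3)
After 'push -6': stack = [-1, -1, 1, -6] (depth 4)
After 'push -2': stack = [-1, -1, 1, -6, -2] (depth 5)
After 'pick 3': stack = [-1, -1, 1, -6, -2, -1] (depth 6)
After 'mul': stack = [-1, -1, 1, -6, 2] (depth 5)
After 'pop': stack = [-1, -1, 1, -6] (depth 4)
After 'over': stack = [-1, -1, 1, -6, 1] (depth 5)
After 'lt': stack = [-1, -1, 1, 1] (depth 4)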